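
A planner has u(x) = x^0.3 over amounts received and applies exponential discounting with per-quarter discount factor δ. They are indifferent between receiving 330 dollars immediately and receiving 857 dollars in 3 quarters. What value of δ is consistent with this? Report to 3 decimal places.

Equating discounted utilities: u(330) = δ^3·u(857) ⇒ δ^3 = u(330)/u(857).
With u(x) = x^0.3: δ^3 = 330^0.3/857^0.3 = (330/857)^0.3 = 0.75103.
So δ = 0.75103^(1/3) ≈ 0.909.

δ ≈ 0.909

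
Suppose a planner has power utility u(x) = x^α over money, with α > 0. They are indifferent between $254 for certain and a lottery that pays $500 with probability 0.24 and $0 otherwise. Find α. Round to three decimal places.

The lottery's expected utility is 0.24·u(500) + 0.76·u(0) = 0.24·500^α (since u(0) = 0 for α > 0).
Setting u(254) equal to that: 254^α = 0.24·500^α ⇒ (254/500)^α = 0.24.
Take logs: α = ln 0.24 / ln(254/500) ≈ 2.10715.

α ≈ 2.107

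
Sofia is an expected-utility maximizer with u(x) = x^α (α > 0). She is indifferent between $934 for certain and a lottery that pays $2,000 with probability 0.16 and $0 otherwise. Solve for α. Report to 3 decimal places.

The lottery's expected utility is 0.16·u(2000) + 0.84·u(0) = 0.16·2000^α (since u(0) = 0 for α > 0).
Indifference: 934^α = 0.16·2000^α, so (934/2000)^α = 0.16.
α = ln(0.16) / ln(934/2000) = -1.832581/-0.761426 ≈ 2.407.

α ≈ 2.407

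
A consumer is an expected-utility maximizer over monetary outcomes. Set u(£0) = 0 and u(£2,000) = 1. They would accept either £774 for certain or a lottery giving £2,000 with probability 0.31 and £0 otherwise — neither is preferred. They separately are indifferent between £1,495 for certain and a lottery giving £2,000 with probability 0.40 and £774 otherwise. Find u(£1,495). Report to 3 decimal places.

0.586

The first gamble pins u(£774): it must equal 0.31·1 + 0.69·0 = 0.31.
The second indifference gives u(£1,495) = 0.40·u(£2,000) + 0.60·u(£774) = 0.40·1.00 + 0.60·0.31 = 0.5860.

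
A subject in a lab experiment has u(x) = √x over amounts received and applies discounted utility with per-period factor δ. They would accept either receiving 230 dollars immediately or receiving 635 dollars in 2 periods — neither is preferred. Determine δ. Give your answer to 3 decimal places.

δ ≈ 0.776

Indifference means u(230) = δ^2 · u(635), so δ^2 = u(230)/u(635).
With u(x) = √x: δ^2 = √230/√635 = √(230/635) = 0.60183.
Taking the square root: δ = 0.60183^(1/2) ≈ 0.776.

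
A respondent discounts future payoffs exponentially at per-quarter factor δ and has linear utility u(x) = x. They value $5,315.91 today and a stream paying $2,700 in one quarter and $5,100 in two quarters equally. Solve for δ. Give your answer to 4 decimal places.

δ ≈ 0.7900

Present value of the stream is 2700·δ + 5100·δ². Indifference gives 2700δ + 5100δ² = 5315.91.
So 5100δ² + 2700δ − 5315.91 = 0.
δ = (−2700 + √(2700² + 4·5100·5315.91)) / (2·5100) = (−2700 + √115734564.00) / 10200 ≈ 0.7900.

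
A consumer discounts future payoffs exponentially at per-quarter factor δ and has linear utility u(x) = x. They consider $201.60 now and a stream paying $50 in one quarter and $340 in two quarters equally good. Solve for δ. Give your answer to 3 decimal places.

The stream is worth 50δ + 340δ² today, so 50δ + 340δ² = 201.60.
So 340δ² + 50δ − 201.60 = 0.
δ = (−50 + √(50² + 4·340·201.60)) / (2·340) = (−50 + √276676.00) / 680 ≈ 0.700.

δ ≈ 0.700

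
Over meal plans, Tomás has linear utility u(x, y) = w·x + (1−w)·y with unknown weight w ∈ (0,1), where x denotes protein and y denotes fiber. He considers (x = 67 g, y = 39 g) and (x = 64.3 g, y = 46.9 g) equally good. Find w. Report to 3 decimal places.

Indifference: w·67 + (1−w)·39 = w·64.3 + (1−w)·46.9.
Collecting terms: w·2.7 = (1−w)·7.9.
So w/(1−w) = 7.9/2.7 = 2.9259, giving w = 7.9/(2.7+7.9) = 0.745.

w = 0.745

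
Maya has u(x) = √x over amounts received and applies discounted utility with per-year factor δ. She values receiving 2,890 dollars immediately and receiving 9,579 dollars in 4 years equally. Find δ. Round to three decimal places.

δ ≈ 0.861

The payoff in 4 years is discounted by δ^4, so u(2890) = δ^4·u(9579) and δ^4 = u(2890)/u(9579).
With u(x) = √x: δ^4 = √2890/√9579 = √(2890/9579) = 0.54927.
Hence δ = (0.54927)^(1/4) = 0.86089.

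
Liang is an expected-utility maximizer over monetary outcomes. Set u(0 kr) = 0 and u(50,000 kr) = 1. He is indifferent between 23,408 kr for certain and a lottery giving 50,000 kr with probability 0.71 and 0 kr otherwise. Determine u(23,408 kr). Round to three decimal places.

The indifference gives u(23,408 kr) = 0.71·u(50,000 kr) + 0.29·u(0 kr) = 0.71·1 + 0.29·0 = 0.71.

0.710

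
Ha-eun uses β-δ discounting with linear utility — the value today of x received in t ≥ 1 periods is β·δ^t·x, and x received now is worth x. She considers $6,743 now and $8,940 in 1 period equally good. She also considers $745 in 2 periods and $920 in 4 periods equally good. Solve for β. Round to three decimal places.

β ≈ 0.838

The second indifference involves only future payoffs, so β cancels: β·δ^2·745 = β·δ^4·920, giving δ^2 = 745/920 = 0.80978, so δ = 0.89988.
Substituting δ into 6743 = β·δ·8940: β = 6743/(8044.920) ≈ 0.838.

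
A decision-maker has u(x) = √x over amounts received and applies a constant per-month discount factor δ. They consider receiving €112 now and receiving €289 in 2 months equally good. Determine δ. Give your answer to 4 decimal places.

δ ≈ 0.7890

Indifference means u(112) = δ^2 · u(289), so δ^2 = u(112)/u(289).
Since u(x) = √x, δ^2 = √(112/289) = 0.62253.
Hence δ = (0.62253)^(1/2) = 0.789006.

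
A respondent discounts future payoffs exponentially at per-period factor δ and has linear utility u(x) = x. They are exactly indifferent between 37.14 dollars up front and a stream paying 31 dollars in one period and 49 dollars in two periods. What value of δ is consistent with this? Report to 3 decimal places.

δ ≈ 0.610

Equating present values: 37.14 = 31δ + 49δ².
Rearranged: 49δ² + 31δ − 37.14 = 0.
δ = (−31 + √(31² + 4·49·37.14)) / (2·49) = (−31 + √8240.44) / 98 ≈ 0.610.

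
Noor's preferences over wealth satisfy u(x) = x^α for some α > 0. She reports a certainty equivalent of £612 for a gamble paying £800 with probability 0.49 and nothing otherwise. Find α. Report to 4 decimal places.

EU(lottery) = 0.49·800^α + 0.51·0 = 0.49·800^α.
Equating: 612^α = 0.49·800^α, i.e. 0.7650^α = 0.49.
α = ln(0.49) / ln(612/800) = -0.7133499/-0.2678794 ≈ 2.6630.

α ≈ 2.6630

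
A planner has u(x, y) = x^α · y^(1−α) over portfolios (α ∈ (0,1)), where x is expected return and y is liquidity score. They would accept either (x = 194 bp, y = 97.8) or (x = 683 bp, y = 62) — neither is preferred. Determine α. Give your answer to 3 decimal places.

α ≈ 0.266

The Cobb–Douglas utilities coincide, so 194^α·97.8^(1−α) = 683^α·62^(1−α).
Rearrange to (194/683)^α = (62/97.8)^(1−α) and take logs: α·-1.258637 = (1−α)·-0.455790.
With A = -1.258637 and B = -0.455790: α·A = (1−α)·B, so α = B/(A+B) = -0.455790/-1.714427 ≈ 0.266.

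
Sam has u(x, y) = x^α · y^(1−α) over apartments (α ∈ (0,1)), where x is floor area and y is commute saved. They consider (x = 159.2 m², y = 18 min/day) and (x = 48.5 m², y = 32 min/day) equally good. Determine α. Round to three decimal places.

α ≈ 0.326

Set the two utilities equal: 159.2^α·18^(1−α) = 48.5^α·32^(1−α).
Rearrange to (159.2/48.5)^α = (32/18)^(1−α) and take logs: α·1.188597 = (1−α)·0.575364.
So α/(1−α) = (0.575364)/(1.188597) = 0.484070, and α = 0.484070/1.484070 ≈ 0.326.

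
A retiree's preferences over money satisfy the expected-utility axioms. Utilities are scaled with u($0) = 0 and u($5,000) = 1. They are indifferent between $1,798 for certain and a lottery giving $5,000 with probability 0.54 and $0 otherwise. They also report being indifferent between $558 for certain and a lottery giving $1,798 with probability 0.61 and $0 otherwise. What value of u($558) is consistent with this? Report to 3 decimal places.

From the first indifference, u($1,798) = 0.54·u($5,000) + 0.46·u($0) = 0.54·1 + 0.46·0 = 0.54.
Chaining: u($558) = 0.61·0.54 + 0.39·0.00 = 0.3294.

0.329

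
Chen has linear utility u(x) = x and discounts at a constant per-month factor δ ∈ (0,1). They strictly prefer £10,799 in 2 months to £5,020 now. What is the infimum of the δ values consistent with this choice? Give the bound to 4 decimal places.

Comparing present values: 5020 < δ^2·10799.
So δ^2 > 5020/10799 = 0.46486; taking the square root of both positive sides preserves the inequality.
δ > (5020/10799)^(1/2) ≈ 0.6818.

δ > 0.6818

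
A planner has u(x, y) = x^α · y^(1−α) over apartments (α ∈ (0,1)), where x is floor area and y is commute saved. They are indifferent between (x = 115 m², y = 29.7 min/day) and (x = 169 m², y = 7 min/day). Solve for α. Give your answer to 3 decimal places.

α ≈ 0.790

The Cobb–Douglas utilities coincide, so 115^α·29.7^(1−α) = 169^α·7^(1−α).
Rearrange to (115/169)^α = (7/29.7)^(1−α) and take logs: α·-0.384967 = (1−α)·-1.445237.
With A = -0.384967 and B = -1.445237: α·A = (1−α)·B, so α = B/(A+B) = -1.445237/-1.830204 ≈ 0.790.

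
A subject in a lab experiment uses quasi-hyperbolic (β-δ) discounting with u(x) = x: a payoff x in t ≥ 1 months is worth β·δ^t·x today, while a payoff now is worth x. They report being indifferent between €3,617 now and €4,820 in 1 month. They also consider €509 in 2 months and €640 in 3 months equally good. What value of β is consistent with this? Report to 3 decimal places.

β ≈ 0.944

The second indifference involves only future payoffs, so β cancels: β·δ^2·509 = β·δ^3·640, giving δ = 509/640 = 0.79531.
Substituting δ into 3617 = β·δ·4820: β = 3617/(3833.406) ≈ 0.944.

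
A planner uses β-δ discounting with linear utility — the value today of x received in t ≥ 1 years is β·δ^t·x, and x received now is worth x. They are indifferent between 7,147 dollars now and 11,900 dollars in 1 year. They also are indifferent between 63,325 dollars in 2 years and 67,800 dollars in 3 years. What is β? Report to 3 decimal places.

β ≈ 0.643

The second indifference involves only future payoffs, so β cancels: β·δ^2·63325 = β·δ^3·67800, giving δ = 63325/67800 = 0.93400.
Substituting δ into 7147 = β·δ·11900: β = 7147/(11114.565) ≈ 0.643.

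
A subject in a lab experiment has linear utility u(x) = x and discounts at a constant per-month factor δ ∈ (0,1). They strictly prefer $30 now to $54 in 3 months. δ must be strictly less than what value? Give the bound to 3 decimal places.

δ < 0.822

Comparing present values: 30 > δ^3·54.
Hence δ^3 < 30/54 = 0.55556, and x ↦ x^(1/3) is increasing on (0,∞).
δ < (30/54)^(1/3) ≈ 0.822.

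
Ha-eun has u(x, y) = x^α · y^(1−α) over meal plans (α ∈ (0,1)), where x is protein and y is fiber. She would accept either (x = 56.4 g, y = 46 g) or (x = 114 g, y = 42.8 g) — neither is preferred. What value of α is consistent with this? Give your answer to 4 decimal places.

Indifference: 56.4^α · 46^(1−α) = 114^α · 42.8^(1−α).
(56.4/114)^α = (42.8/46)^(1−α); take logs: α·ln(56.4/114) = (1−α)·ln(42.8/46), i.e. α·-0.7037293 = (1−α)·-0.0721033.
So α/(1−α) = (-0.0721033)/(-0.7037293) = 0.1024589, and α = 0.1024589/1.1024589 ≈ 0.0929.

α ≈ 0.0929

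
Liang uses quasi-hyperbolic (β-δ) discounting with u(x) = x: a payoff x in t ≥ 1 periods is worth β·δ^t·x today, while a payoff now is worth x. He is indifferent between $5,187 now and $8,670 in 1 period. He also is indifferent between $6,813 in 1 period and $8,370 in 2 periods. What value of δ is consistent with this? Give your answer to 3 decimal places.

Both payoffs in the second observation are in the future, so β drops out: δ^1·6813 = δ^2·8370 ⇒ δ = 6813/8370 = 0.81398.

δ ≈ 0.814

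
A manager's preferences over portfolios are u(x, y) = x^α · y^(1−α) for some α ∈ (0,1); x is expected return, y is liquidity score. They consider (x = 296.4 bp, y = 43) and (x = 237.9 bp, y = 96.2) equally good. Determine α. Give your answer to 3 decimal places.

α ≈ 0.786

Indifference: 296.4^α · 43^(1−α) = 237.9^α · 96.2^(1−α).
Taking logs: α·ln 296.4 + (1−α)·ln 43 = α·ln 237.9 + (1−α)·ln 96.2, i.e. α·0.219859 = (1−α)·0.805229.
Thus α·(1.025088) = 0.805229, so α = 0.805229/1.025088 ≈ 0.786.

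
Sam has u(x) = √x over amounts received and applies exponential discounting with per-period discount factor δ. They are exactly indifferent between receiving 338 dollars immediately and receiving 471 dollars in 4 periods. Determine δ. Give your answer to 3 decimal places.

δ ≈ 0.959

Equating discounted utilities: u(338) = δ^4·u(471) ⇒ δ^4 = u(338)/u(471).
Since u(x) = √x, δ^4 = √(338/471) = 0.84713.
Hence δ = (0.84713)^(1/4) = 0.95937.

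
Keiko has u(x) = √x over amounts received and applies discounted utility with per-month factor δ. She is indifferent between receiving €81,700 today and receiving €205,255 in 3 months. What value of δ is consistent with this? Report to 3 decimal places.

Indifference means u(81700) = δ^3 · u(205255), so δ^3 = u(81700)/u(205255).
With u(x) = √x: δ^3 = √81700/√205255 = √(81700/205255) = 0.63091.
So δ = 0.63091^(1/3) ≈ 0.858.

δ ≈ 0.858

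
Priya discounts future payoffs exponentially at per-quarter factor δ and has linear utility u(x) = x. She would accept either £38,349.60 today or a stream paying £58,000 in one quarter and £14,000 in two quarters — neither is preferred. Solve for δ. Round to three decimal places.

δ ≈ 0.580

The stream is worth 58000δ + 14000δ² today, so 58000δ + 14000δ² = 38349.60.
Rearranged: 14000δ² + 58000δ − 38349.60 = 0.
δ = (−58000 + √(58000² + 4·14000·38349.60)) / (2·14000) = (−58000 + √5511577600.00) / 28000 ≈ 0.580.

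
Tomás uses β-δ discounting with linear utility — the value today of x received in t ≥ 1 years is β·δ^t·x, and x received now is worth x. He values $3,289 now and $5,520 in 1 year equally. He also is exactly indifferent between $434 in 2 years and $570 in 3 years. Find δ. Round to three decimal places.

Both payoffs in the second observation are in the future, so β drops out: δ^2·434 = δ^3·570 ⇒ δ = 434/570 = 0.76140.

δ ≈ 0.761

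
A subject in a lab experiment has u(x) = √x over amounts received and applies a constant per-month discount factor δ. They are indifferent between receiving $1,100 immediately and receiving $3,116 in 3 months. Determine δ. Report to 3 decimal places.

Indifference means u(1100) = δ^3 · u(3116), so δ^3 = u(1100)/u(3116).
With u(x) = √x: δ^3 = √1100/√3116 = √(1100/3116) = 0.59415.
Hence δ = (0.59415)^(1/3) = 0.84068.

δ ≈ 0.841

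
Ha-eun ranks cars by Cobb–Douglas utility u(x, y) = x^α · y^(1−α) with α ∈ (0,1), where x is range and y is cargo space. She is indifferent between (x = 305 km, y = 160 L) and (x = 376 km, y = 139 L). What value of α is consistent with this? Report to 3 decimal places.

α ≈ 0.402

Set the two utilities equal: 305^α·160^(1−α) = 376^α·139^(1−α).
Taking logs: α·ln 305 + (1−α)·ln 160 = α·ln 376 + (1−α)·ln 139, i.e. α·-0.209277 = (1−α)·-0.140700.
So α/(1−α) = (-0.140700)/(-0.209277) = 0.672315, and α = 0.672315/1.672315 ≈ 0.402.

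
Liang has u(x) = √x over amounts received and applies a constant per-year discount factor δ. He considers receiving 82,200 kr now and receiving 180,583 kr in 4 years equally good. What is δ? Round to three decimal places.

δ ≈ 0.906

Equating discounted utilities: u(82200) = δ^4·u(180583) ⇒ δ^4 = u(82200)/u(180583).
Since u(x) = √x, δ^4 = √(82200/180583) = 0.67468.
Taking the 4th root: δ = 0.67468^(1/4) ≈ 0.906.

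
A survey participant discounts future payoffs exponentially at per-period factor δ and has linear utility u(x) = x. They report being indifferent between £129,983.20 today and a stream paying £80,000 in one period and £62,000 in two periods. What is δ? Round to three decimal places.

Equating present values: 129983.20 = 80000δ + 62000δ².
That is, 62000δ² + 80000δ − 129983.20 = 0, a quadratic in δ.
δ = (−80000 + √(80000² + 4·62000·129983.20)) / (2·62000) = (−80000 + √38635833600.00) / 124000 ≈ 0.940.

δ ≈ 0.940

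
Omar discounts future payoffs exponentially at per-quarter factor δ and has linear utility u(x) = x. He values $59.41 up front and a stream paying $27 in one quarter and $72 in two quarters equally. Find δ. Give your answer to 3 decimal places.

δ ≈ 0.740

The stream is worth 27δ + 72δ² today, so 27δ + 72δ² = 59.41.
Rearranged: 72δ² + 27δ − 59.41 = 0.
δ = (−27 + √(27² + 4·72·59.41)) / (2·72) = (−27 + √17839.08) / 144 ≈ 0.740.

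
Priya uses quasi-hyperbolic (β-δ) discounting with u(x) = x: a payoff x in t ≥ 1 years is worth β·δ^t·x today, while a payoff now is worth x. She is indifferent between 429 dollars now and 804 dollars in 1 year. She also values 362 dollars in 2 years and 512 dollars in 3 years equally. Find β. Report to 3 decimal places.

From the later pair, β·δ^2·362 = β·δ^3·512; dividing through, δ = 362/512 = 0.70703.
Now use the now-vs-future pair: 429 = β·δ·804 gives β = 429/(0.70703·804) ≈ 0.755.

β ≈ 0.755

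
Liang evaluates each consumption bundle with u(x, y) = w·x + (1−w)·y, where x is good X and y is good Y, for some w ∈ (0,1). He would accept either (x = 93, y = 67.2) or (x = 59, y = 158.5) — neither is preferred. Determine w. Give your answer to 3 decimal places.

w = 0.729

u(93,67.2) = u(59,158.5) means w·93 + (1−w)·67.2 = w·59 + (1−w)·158.5.
w·(93−59) = (1−w)·(158.5−67.2), i.e. w·34 = (1−w)·91.3.
Hence w = 91.3/(34+91.3) = 91.3/125.3 = 0.729.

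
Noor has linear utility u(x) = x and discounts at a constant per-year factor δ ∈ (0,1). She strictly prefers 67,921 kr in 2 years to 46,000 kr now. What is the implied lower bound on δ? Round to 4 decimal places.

δ > 0.8230

Under u(x) = x this choice says 46000 < δ^2·67921.
Hence δ^2 > 46000/67921 = 0.67726, and x ↦ x^(1/2) is increasing on (0,∞).
δ > (46000/67921)^(1/2) ≈ 0.8230.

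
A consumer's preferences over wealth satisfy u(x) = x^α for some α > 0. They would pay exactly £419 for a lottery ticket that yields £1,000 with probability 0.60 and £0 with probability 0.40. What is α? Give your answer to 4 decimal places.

α ≈ 0.5872

EU(lottery) = 0.60·1000^α + 0.40·0 = 0.60·1000^α.
Setting u(419) equal to that: 419^α = 0.60·1000^α ⇒ (419/1000)^α = 0.60.
α = ln(0.60) / ln(419/1000) = -0.5108256/-0.8698844 ≈ 0.5872.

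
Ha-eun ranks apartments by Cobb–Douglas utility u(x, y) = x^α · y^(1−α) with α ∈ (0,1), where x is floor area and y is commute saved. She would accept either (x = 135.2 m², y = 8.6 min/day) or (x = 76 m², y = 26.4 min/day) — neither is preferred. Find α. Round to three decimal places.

Indifference: 135.2^α · 8.6^(1−α) = 76^α · 26.4^(1−α).
(135.2/76)^α = (26.4/8.6)^(1−α); take logs: α·ln(135.2/76) = (1−α)·ln(26.4/8.6), i.e. α·0.576022 = (1−α)·1.121602.
Thus α·(1.697624) = 1.121602, so α = 1.121602/1.697624 ≈ 0.661.

α ≈ 0.661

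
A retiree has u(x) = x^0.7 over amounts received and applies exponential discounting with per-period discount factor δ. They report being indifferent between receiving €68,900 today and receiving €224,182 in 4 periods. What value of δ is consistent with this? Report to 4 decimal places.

δ ≈ 0.8135

Indifference means u(68900) = δ^4 · u(224182), so δ^4 = u(68900)/u(224182).
Since u(x) = x^0.7, δ^4 = (68900/224182)^0.7 = 0.30734^0.7 = 0.43786.
Hence δ = (0.43786)^(1/4) = 0.813454.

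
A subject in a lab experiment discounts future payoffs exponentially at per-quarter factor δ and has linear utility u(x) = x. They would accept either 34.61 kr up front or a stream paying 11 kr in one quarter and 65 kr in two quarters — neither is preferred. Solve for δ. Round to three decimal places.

δ ≈ 0.650

Equating present values: 34.61 = 11δ + 65δ².
So 65δ² + 11δ − 34.61 = 0.
The positive root is δ = [−11 + √(11² + 4·65·34.61)] / (2·65) = (−11 + 95.497)/130 ≈ 0.650.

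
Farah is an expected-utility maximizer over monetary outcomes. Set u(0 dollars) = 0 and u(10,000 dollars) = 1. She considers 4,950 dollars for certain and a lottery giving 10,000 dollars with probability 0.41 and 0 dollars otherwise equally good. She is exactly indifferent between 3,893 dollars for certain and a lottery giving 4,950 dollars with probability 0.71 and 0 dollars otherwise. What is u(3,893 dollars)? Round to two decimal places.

0.29

First, u(4,950 dollars) = 0.41·u(10,000 dollars) + 0.59·u(0 dollars) = 0.41.
Chaining: u(3,893 dollars) = 0.71·0.41 + 0.29·0.00 = 0.2911.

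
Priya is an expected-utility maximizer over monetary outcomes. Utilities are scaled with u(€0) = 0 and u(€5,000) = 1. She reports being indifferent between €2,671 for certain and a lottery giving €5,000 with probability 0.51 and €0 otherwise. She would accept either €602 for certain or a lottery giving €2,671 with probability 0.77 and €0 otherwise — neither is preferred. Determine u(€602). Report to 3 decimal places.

0.393

First, u(€2,671) = 0.51·u(€5,000) + 0.49·u(€0) = 0.51.
Chaining: u(€602) = 0.77·0.51 + 0.23·0.00 = 0.3927.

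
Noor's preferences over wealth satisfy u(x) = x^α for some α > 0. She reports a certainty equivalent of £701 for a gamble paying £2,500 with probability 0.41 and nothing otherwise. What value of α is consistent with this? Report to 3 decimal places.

EU(lottery) = 0.41·2500^α + 0.59·0 = 0.41·2500^α.
Equating: 701^α = 0.41·2500^α, i.e. 0.2804^α = 0.41.
Take logs: α = ln 0.41 / ln(701/2500) ≈ 0.70120.

α ≈ 0.701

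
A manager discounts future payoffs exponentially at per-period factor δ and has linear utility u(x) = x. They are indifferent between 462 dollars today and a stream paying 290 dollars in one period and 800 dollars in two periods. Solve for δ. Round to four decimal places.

δ ≈ 0.6000

Equating present values: 462 = 290δ + 800δ².
Rearranged: 800δ² + 290δ − 462 = 0.
The positive root is δ = [−290 + √(290² + 4·800·462)] / (2·800) = (−290 + 1250.000)/1600 ≈ 0.6000.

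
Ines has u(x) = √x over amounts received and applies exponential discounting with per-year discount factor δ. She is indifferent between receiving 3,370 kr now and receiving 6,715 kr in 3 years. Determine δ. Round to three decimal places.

δ ≈ 0.891

The payoff in 3 years is discounted by δ^3, so u(3370) = δ^3·u(6715) and δ^3 = u(3370)/u(6715).
With u(x) = √x: δ^3 = √3370/√6715 = √(3370/6715) = 0.70842.
Hence δ = (0.70842)^(1/3) = 0.89145.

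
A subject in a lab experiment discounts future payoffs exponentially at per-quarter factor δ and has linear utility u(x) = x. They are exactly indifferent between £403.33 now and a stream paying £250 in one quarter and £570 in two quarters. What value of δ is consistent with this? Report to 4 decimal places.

δ ≈ 0.6500

Equating present values: 403.33 = 250δ + 570δ².
So 570δ² + 250δ − 403.33 = 0.
The positive root is δ = [−250 + √(250² + 4·570·403.33)] / (2·570) = (−250 + 991.006)/1140 ≈ 0.6500.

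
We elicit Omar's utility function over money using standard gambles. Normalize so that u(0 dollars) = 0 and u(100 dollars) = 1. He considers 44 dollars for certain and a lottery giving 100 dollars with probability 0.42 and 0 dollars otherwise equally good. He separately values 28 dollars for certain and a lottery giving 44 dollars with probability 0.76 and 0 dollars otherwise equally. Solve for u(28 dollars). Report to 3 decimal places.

First, u(44 dollars) = 0.42·u(100 dollars) + 0.58·u(0 dollars) = 0.42.
The second indifference gives u(28 dollars) = 0.76·u(44 dollars) + 0.24·u(0 dollars) = 0.76·0.42 + 0.24·0.00 = 0.3192.

0.319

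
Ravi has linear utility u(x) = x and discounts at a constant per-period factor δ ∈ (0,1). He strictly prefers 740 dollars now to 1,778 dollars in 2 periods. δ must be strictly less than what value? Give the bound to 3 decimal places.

δ < 0.645

Comparing present values: 740 > δ^2·1778.
So δ^2 < 740/1778 = 0.41620; taking the square root of both positive sides preserves the inequality.
δ < 0.41620^(1/2) = 0.645.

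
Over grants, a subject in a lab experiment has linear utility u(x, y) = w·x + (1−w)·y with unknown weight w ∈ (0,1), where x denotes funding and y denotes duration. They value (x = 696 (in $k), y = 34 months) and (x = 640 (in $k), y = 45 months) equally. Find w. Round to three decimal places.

Equating utilities: w·696 + (1−w)·34 = w·640 + (1−w)·45.
Rearranging, 56·w − 11·(1−w) = 0.
Hence w = 11/(56+11) = 11/67 = 0.164.

w = 0.164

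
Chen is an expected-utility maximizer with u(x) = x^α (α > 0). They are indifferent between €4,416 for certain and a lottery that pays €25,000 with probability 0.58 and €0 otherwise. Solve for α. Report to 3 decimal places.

EU(lottery) = 0.58·25000^α + 0.42·0 = 0.58·25000^α.
Equating: 4416^α = 0.58·25000^α, i.e. 0.1766^α = 0.58.
Take logs: α = ln 0.58 / ln(4416/25000) ≈ 0.31421.

α ≈ 0.314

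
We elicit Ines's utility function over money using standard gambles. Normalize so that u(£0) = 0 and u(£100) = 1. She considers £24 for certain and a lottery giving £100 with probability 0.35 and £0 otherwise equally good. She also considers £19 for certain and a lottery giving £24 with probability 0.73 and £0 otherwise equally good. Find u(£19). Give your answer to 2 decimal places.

0.26

First, u(£24) = 0.35·u(£100) + 0.65·u(£0) = 0.35.
The second indifference gives u(£19) = 0.73·u(£24) + 0.27·u(£0) = 0.73·0.35 + 0.27·0.00 = 0.2555.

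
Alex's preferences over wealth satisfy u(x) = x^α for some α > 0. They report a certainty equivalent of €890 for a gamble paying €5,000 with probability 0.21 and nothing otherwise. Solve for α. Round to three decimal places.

α ≈ 0.904

The lottery's expected utility is 0.21·u(5000) + 0.79·u(0) = 0.21·5000^α (since u(0) = 0 for α > 0).
Equating: 890^α = 0.21·5000^α, i.e. 0.1780^α = 0.21.
Taking logs: α·ln(890/5000) = ln(0.21), so α = -1.560648 / -1.725972 ≈ 0.904.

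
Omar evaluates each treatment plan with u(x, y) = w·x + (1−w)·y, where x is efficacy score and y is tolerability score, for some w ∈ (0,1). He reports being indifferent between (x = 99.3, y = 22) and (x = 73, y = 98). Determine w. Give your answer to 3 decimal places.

Indifference: w·99.3 + (1−w)·22 = w·73 + (1−w)·98.
Collecting terms: w·26.3 = (1−w)·76.
So w/(1−w) = 76/26.3 = 2.8897, giving w = 76/(26.3+76) = 0.743.

w = 0.743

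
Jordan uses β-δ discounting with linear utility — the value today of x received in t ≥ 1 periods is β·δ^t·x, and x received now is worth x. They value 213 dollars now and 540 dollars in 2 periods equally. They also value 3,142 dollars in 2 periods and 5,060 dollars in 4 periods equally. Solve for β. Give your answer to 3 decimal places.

β ≈ 0.635

Both payoffs in the second observation are in the future, so β drops out: δ^2·3142 = δ^4·5060 ⇒ δ^2 = 3142/5060 = 0.62095, so δ = 0.78800.
Substituting δ into 213 = β·δ^2·540: β = 213/(335.312) ≈ 0.635.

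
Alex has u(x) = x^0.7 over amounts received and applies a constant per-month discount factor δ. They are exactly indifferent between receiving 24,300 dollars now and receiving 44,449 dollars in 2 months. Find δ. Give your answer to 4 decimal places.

Indifference means u(24300) = δ^2 · u(44449), so δ^2 = u(24300)/u(44449).
With u(x) = x^0.7: δ^2 = 24300^0.7/44449^0.7 = (24300/44449)^0.7 = 0.65527.
Hence δ = (0.65527)^(1/2) = 0.809488.

δ ≈ 0.8095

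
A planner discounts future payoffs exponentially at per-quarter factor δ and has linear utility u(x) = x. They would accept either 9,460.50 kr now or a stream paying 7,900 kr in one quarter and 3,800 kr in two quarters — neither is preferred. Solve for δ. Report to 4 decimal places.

δ ≈ 0.8500

Present value of the stream is 7900·δ + 3800·δ². Indifference gives 7900δ + 3800δ² = 9460.50.
That is, 3800δ² + 7900δ − 9460.50 = 0, a quadratic in δ.
The positive root is δ = [−7900 + √(7900² + 4·3800·9460.50)] / (2·3800) = (−7900 + 14360.000)/7600 ≈ 0.8500.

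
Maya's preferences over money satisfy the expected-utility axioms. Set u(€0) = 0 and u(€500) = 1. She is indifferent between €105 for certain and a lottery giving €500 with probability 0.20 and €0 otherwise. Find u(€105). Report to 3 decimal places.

0.200

u(€105) equals the lottery's expected utility: 0.20·1 + 0.80·0 = 0.20.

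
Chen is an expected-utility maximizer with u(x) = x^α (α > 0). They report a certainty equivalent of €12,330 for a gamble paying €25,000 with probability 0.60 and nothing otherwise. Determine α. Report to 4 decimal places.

EU(lottery) = 0.60·25000^α + 0.40·0 = 0.60·25000^α.
Setting u(12330) equal to that: 12330^α = 0.60·25000^α ⇒ (12330/25000)^α = 0.60.
Take logs: α = ln 0.60 / ln(12330/25000) ≈ 0.722689.

α ≈ 0.7227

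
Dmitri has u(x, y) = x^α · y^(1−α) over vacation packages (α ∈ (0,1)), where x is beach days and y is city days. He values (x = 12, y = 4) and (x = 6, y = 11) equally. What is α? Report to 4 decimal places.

The Cobb–Douglas utilities coincide, so 12^α·4^(1−α) = 6^α·11^(1−α).
(12/6)^α = (11/4)^(1−α); take logs: α·ln(12/6) = (1−α)·ln(11/4), i.e. α·0.6931472 = (1−α)·1.0116009.
So α/(1−α) = (1.0116009)/(0.6931472) = 1.4594316, and α = 1.4594316/2.4594316 ≈ 0.5934.

α ≈ 0.5934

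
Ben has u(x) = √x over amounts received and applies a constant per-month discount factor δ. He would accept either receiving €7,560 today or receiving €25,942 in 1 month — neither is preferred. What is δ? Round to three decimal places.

δ ≈ 0.540

Equating discounted utilities: u(7560) = δ·u(25942) ⇒ δ = u(7560)/u(25942).
Since u(x) = √x, δ = √(7560/25942) = 0.53983.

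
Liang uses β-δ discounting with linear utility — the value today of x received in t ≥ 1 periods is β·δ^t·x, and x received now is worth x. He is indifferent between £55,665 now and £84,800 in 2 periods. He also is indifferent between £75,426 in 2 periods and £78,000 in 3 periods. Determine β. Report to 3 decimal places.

From the later pair, β·δ^2·75426 = β·δ^3·78000; dividing through, δ = 75426/78000 = 0.96700.
The first indifference: 55665 = β·δ^2·84800, so β = 55665/(δ^2·84800) = 55665/(0.93509·84800) ≈ 0.702.

β ≈ 0.702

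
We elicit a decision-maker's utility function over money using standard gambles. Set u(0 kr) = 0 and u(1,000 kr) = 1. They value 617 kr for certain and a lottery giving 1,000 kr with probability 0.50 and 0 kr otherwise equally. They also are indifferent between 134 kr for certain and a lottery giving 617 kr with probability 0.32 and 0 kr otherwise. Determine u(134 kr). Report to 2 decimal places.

0.16

The first gamble pins u(617 kr): it must equal 0.50·1 + 0.50·0 = 0.50.
Then u(134 kr) = 0.32·u(617 kr) + 0.68·u(0 kr) = 0.32·0.50 + 0.68·0.00 = 0.1600.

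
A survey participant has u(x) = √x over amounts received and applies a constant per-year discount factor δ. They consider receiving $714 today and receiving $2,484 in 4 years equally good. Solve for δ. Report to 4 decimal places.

Equating discounted utilities: u(714) = δ^4·u(2484) ⇒ δ^4 = u(714)/u(2484).
With u(x) = √x: δ^4 = √714/√2484 = √(714/2484) = 0.53613.
So δ = 0.53613^(1/4) ≈ 0.8557.

δ ≈ 0.8557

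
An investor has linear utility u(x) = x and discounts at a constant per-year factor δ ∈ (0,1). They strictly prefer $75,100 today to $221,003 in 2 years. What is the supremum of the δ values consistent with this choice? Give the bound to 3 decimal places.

δ < 0.583

The preference means 75100 > δ^2·221003.
So δ^2 < 75100/221003 = 0.33981; taking the square root of both positive sides preserves the inequality.
δ < (75100/221003)^(1/2) ≈ 0.583.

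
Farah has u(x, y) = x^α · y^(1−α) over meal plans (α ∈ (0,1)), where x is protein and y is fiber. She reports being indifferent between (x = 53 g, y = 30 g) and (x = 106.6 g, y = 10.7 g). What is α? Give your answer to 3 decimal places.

α ≈ 0.596

Set the two utilities equal: 53^α·30^(1−α) = 106.6^α·10.7^(1−α).
(53/106.6)^α = (10.7/30)^(1−α); take logs: α·ln(53/106.6) = (1−α)·ln(10.7/30), i.e. α·-0.698792 = (1−α)·-1.030954.
So α/(1−α) = (-1.030954)/(-0.698792) = 1.475337, and α = 1.475337/2.475337 ≈ 0.596.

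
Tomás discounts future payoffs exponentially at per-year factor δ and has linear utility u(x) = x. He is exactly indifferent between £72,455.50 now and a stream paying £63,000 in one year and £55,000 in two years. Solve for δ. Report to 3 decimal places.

δ ≈ 0.710

The stream is worth 63000δ + 55000δ² today, so 63000δ + 55000δ² = 72455.50.
That is, 55000δ² + 63000δ − 72455.50 = 0, a quadratic in δ.
δ = (−63000 + √(63000² + 4·55000·72455.50)) / (2·55000) = (−63000 + √19909210000.00) / 110000 ≈ 0.710.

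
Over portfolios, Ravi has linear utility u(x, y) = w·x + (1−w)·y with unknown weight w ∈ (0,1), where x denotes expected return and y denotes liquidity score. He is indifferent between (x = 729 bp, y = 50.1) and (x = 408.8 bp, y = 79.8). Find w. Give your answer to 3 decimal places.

Indifference: w·729 + (1−w)·50.1 = w·408.8 + (1−w)·79.8.
Rearranging, 320.2·w − 29.7·(1−w) = 0.
Hence w = 29.7/(320.2+29.7) = 29.7/349.9 = 0.085.

w = 0.085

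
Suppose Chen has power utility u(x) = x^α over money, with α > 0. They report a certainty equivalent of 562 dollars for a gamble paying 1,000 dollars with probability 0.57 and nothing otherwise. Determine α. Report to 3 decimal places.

α ≈ 0.975

Since u(0) = 0, the lottery's EU is 0.57·1000^α.
Equating: 562^α = 0.57·1000^α, i.e. 0.5620^α = 0.57.
α = ln(0.57) / ln(562/1000) = -0.562119/-0.576253 ≈ 0.975.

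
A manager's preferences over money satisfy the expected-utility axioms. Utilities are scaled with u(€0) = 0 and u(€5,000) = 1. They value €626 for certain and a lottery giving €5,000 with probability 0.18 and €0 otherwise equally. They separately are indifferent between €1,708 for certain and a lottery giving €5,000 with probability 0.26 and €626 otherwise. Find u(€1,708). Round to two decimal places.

0.39

The first gamble pins u(€626): it must equal 0.18·1 + 0.82·0 = 0.18.
Chaining: u(€1,708) = 0.26·1.00 + 0.74·0.18 = 0.3932.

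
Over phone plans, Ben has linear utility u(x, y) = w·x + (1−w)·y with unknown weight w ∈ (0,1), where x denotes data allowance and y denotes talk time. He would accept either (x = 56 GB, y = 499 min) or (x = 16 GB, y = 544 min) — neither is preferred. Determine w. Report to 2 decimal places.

Equating utilities: w·56 + (1−w)·499 = w·16 + (1−w)·544.
Rearranging, 40·w − 45·(1−w) = 0.
Hence w = 45/(40+45) = 45/85 = 0.53.

w = 0.53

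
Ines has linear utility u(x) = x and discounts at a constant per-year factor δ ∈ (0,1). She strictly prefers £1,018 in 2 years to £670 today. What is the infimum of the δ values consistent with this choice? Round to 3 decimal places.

δ > 0.811

The preference means 670 < δ^2·1018.
Dividing by 1018: δ^2 > 0.65815. Both sides are positive, so the square root keeps the direction.
δ > 0.65815^(1/2) = 0.811.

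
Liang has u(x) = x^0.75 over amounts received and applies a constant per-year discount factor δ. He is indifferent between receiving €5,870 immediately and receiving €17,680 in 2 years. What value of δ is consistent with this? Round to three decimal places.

The payoff in 2 years is discounted by δ^2, so u(5870) = δ^2·u(17680) and δ^2 = u(5870)/u(17680).
With u(x) = x^0.75: δ^2 = 5870^0.75/17680^0.75 = (5870/17680)^0.75 = 0.43739.
Taking the square root: δ = 0.43739^(1/2) ≈ 0.661.

δ ≈ 0.661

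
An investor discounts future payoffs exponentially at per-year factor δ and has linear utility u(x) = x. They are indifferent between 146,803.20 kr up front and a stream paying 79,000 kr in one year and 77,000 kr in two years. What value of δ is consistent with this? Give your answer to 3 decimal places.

δ ≈ 0.960

The stream is worth 79000δ + 77000δ² today, so 79000δ + 77000δ² = 146803.20.
Rearranged: 77000δ² + 79000δ − 146803.20 = 0.
By the quadratic formula (taking the positive root), δ = (−79000 + √51456385600.00) / 154000 ≈ 0.960.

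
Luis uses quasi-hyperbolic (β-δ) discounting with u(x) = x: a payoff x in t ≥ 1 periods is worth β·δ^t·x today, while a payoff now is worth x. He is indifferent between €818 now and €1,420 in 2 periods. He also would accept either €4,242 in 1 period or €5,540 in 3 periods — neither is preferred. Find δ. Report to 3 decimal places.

From the later pair, β·δ^1·4242 = β·δ^3·5540; dividing through, δ^2 = 4242/5540 = 0.76570, so δ = 0.87505.

δ ≈ 0.875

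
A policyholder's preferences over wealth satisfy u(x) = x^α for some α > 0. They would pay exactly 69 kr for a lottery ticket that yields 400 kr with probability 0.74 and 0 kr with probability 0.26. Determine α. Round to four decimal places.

EU(lottery) = 0.74·400^α + 0.26·0 = 0.74·400^α.
Indifference: 69^α = 0.74·400^α, so (69/400)^α = 0.74.
Take logs: α = ln 0.74 / ln(69/400) ≈ 0.171340.

α ≈ 0.1713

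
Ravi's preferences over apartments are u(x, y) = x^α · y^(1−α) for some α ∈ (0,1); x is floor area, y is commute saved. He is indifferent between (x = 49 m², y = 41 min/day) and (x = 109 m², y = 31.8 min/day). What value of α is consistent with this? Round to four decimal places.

α ≈ 0.2412

The Cobb–Douglas utilities coincide, so 49^α·41^(1−α) = 109^α·31.8^(1−α).
(49/109)^α = (31.8/41)^(1−α); take logs: α·ln(49/109) = (1−α)·ln(31.8/41), i.e. α·-0.7995276 = (1−α)·-0.2541058.
So α/(1−α) = (-0.2541058)/(-0.7995276) = 0.3178199, and α = 0.3178199/1.3178199 ≈ 0.2412.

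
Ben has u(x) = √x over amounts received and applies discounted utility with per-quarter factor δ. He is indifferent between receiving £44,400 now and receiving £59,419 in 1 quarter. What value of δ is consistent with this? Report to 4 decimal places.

δ ≈ 0.8644

Indifference means u(44400) = δ · u(59419), so δ = u(44400)/u(59419).
With u(x) = √x: δ = √44400/√59419 = √(44400/59419) = 0.86443.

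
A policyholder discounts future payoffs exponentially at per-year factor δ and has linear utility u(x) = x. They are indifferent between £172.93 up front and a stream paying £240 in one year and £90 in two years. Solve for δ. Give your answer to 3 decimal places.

The stream is worth 240δ + 90δ² today, so 240δ + 90δ² = 172.93.
So 90δ² + 240δ − 172.93 = 0.
The positive root is δ = [−240 + √(240² + 4·90·172.93)] / (2·90) = (−240 + 346.201)/180 ≈ 0.590.

δ ≈ 0.590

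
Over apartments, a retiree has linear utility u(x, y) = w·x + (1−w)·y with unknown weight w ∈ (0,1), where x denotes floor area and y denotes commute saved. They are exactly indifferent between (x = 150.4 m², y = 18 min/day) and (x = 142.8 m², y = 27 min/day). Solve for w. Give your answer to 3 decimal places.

u(150.4,18) = u(142.8,27) means w·150.4 + (1−w)·18 = w·142.8 + (1−w)·27.
Collecting terms: w·7.6 = (1−w)·9.
Hence w = 9/(7.6+9) = 9/16.6 = 0.542.

w = 0.542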